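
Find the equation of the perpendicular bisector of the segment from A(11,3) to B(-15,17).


Midpoint = (-2, 10)
Slope of AB = dy/dx = 14/(-26) = -0.5385
Perp slope = -dx/dy = 26/14 = 1.8571
b = My - (perp slope)*Mx = 10 + (-26*(-2))/14 = 10 + 3.7143 = 13.7143

y = 1.8571x + 13.7143


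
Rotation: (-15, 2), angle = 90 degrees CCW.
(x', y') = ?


cos(90) = 0, sin(90) = 1
x' = -15*0 - 2*1 = -2
y' = -15*1 + 2*0 = -15

(-2, -15)


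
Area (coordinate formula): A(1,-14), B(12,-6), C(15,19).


1*(-6-19) = -25
12*(19+ 14) = 396
15*(-14+ 6) = -120
sum = 251
Area = |251|/2 = 125.5000

125.5000 sq units


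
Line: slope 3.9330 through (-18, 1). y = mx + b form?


y - 1 = 3.9330(x + 18)
y = 3.9330x + 1 - 3.9330*(-18)
y = 3.9330x + 71.7940

y = 3.9330x + 71.7940


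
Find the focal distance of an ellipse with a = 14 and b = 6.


c^2 = 14^2 - 6^2 = 196 - 36 = 160
c = sqrt(160) = 12.6491

c = 12.6491


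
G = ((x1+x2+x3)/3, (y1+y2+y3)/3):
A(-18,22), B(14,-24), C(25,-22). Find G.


Gx = (-18+14+25)/3 = 21/3 = 7.0000
Gy = (22- 24- 22)/3 = -24/3 = -8.0000

G = (7.0000, -8.0000)


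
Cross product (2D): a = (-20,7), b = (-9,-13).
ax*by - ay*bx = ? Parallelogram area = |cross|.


cross = -20*(-13) - 7*(-9) = 260 + 63 = 323
Parallelogram area = |323| = 323

cross = 323, parallelogram area = 323


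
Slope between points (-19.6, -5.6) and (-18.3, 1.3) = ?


dy = 1.3 + 5.6 = 6.9
dx = -18.3 + 19.6 = 1.3
m = 6.9/1.3 = 5.3077

m = 5.3077


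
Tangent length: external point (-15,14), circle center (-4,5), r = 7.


d = sqrt((-15+ 4)^2 + (14-5)^2) = sqrt(121+81) = 14.2127
L = sqrt(202.0000 - 49) = sqrt(153.0000) = 12.3693

12.3693


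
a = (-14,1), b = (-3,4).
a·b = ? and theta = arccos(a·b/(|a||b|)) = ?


a·b = -14*(-3) + 1*4 = 42 + 4 = 46
|a| = sqrt(196+1) = 14.0357
|b| = sqrt(9+16) = 5.0000
cos(theta) = 46/(sqrt(197)*sqrt(25)) = 46/sqrt(4925) = 0.655473
theta = arccos(46/sqrt(4925)) = 49.0445 degrees

a·b = 46, theta = 49.0445 deg


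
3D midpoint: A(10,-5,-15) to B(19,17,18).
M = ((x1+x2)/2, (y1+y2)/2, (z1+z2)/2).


Mx = (10+19)/2 = 14.5000
My = (-5+17)/2 = 6.0000
Mz = (-15+18)/2 = 1.5000

M = (14.5000, 6.0000, 1.5000)


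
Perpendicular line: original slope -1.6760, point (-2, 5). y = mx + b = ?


Perpendicular slope = -1/m1 = -1/(-1.6760) = 0.5967
b2 = y0 - m2*x0 = 5 - 2/(-1.6760) = 5 + 1.1933 = 6.1933

y = 0.5967x + 6.1933


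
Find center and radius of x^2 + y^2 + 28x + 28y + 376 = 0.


h = -D/2 = -28/2 = -14
k = -E/2 = -28/2 = -14
r^2 = h^2 + k^2 - F = 196 + 196 - 376 = 16
r = 4

Center (-14, -14), radius = 4


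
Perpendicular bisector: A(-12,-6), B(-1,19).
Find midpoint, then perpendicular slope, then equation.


Midpoint = (-6.5, 6.5)
Slope of AB = dy/dx = 25/11 = 2.2727
Perp slope = -dx/dy = -11/25 = -0.4400
b = My - (perp slope)*Mx = 6.5 + (11*(-6.5))/25 = 6.5 - 2.8600 = 3.6400

y = -0.4400x + 3.6400


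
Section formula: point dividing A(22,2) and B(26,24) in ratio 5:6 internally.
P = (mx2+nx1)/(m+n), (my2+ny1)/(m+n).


Px = (5*26 + 6*22)/11 = 262/11 = 23.8182
Py = (5*24 + 6*2)/11 = 132/11 = 12.0000

P = (23.8182, 12.0000)


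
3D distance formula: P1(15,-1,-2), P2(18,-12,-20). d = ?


dx=3, dy=-11, dz=-18
d = sqrt(9+121+324) = sqrt(454) = 21.3073

21.3073


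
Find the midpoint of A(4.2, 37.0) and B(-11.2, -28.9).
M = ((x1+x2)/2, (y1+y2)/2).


Mx = (4.2 - 11.2)/2 = -7/2 = -3.5000
My = (37.0 - 28.9)/2 = 8.1/2 = 4.0500

(-3.5000, 4.0500)


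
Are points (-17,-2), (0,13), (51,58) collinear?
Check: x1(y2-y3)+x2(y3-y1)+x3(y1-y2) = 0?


-17*(13-58) + 0*(58+ 2) + 51*(-2-13)
= 765 + 0 - 765 = 0

Yes, collinear (determinant = 0)


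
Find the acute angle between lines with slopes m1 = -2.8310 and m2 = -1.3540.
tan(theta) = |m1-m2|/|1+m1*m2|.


m1-m2 = -1.477
1+m1*m2 = 4.833174
tan(theta) = |-1.477/4.833174| = 0.305596
theta = arctan(|-1.477/4.833174|) = 16.9930 degrees (acute angle)

16.9930 degrees


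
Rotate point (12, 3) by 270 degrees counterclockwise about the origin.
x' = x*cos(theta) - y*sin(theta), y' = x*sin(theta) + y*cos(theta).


cos(270) = 0, sin(270) = -1
x' = 12*0 - 3*(-1) = 3
y' = 12*(-1) + 3*0 = -12

(3, -12)


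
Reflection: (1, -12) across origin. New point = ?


Reflection rule for origin: (-x, -y)
(1, -12) -> (-1, 12)

(-1, 12)


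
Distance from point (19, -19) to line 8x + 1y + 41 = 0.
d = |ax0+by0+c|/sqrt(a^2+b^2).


|8*19 + 1*(-19) + 41| = |174| = 174
sqrt(64 + 1) = sqrt(65) = 8.0623
d = 174/sqrt(65) = 21.5820

21.5820


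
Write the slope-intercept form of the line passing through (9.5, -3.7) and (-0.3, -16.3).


m = (-12.6)/(-9.8) = 1.2857
b = y1 - m*x1 = -3.7 - (-12.6*9.5)/(-9.8) = -3.7 - 12.2143 = -15.9143

y = 1.2857x - 15.9143


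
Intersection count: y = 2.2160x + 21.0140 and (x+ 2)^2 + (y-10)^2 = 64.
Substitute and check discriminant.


Substitute y = 2.2160x + 21.0140: (x+ 2)^2 + (2.2160x+21.0140-10)^2 = 64
Expand to Ax^2 + Bx + C = 0, where b-k = 11.014
A = 1+m^2 = 5.910656
B = 2(m(b-k) - h) = 2(2.2160*11.014 + 2) = 52.814048
C = h^2 + (b-k)^2 - r^2 = 4 + 121.308196 - 64 = 61.308196
disc = B^2-4AC = 2789.3237 - 1449.4866 = 1339.8371
disc > 0

2 intersection points


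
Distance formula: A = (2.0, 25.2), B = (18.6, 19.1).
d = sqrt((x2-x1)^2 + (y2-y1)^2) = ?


dx = 18.6 - 2.0 = 16.6
dy = 19.1 - 25.2 = -6.1
d = sqrt(275.56 + 37.21) = sqrt(312.77) = 17.6853

17.6853


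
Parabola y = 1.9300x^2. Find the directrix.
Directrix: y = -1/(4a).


a = 1.9300
1/(4a) = 0.1295
directrix: y = -0.1295 = -0.1295

y = -0.1295


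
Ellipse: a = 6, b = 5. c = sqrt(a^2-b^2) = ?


c^2 = 6^2 - 5^2 = 36 - 25 = 11
c = sqrt(11) = 3.3166

c = 3.3166


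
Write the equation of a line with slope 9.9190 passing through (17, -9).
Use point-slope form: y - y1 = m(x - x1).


y + 9 = 9.9190(x - 17)
y = 9.9190x - 9 - 9.9190*17
y = 9.9190x - 177.6230

y = 9.9190x - 177.6230


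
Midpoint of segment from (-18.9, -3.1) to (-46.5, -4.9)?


Mx = (-18.9 - 46.5)/2 = -65.4/2 = -32.7000
My = (-3.1 - 4.9)/2 = -8.0/2 = -4.0000

(-32.7000, -4.0000)


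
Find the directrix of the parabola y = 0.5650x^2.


a = 0.5650
1/(4a) = 0.4425
directrix: y = -0.4425 = -0.4425

y = -0.4425


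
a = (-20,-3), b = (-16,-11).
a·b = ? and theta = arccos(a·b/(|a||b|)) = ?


a·b = -20*(-16) - 3*(-11) = 320 + 33 = 353
|a| = sqrt(400+9) = 20.2237
|b| = sqrt(256+121) = 19.4165
cos(theta) = 353/(sqrt(409)*sqrt(377)) = 353/sqrt(154193) = 0.898964
theta = arccos(353/sqrt(154193)) = 25.9778 degrees

a·b = 353, theta = 25.9778 deg


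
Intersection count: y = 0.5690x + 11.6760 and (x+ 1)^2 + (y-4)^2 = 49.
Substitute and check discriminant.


Substitute y = 0.5690x + 11.6760: (x+ 1)^2 + (0.5690x+11.6760-4)^2 = 49
Expand to Ax^2 + Bx + C = 0, where b-k = 7.676
A = 1+m^2 = 1.323761
B = 2(m(b-k) - h) = 2(0.5690*7.676 + 1) = 10.735288
C = h^2 + (b-k)^2 - r^2 = 1 + 58.920976 - 49 = 10.920976
disc = B^2-4AC = 115.2464 - 57.8270 = 57.4194
disc > 0

2 intersection points


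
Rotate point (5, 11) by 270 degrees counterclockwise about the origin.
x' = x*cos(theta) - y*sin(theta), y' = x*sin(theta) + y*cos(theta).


cos(270) = 0, sin(270) = -1
x' = 5*0 - 11*(-1) = 11
y' = 5*(-1) + 11*0 = -5

(11, -5)


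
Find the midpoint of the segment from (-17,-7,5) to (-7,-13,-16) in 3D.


Mx = (-17- 7)/2 = -12.0000
My = (-7- 13)/2 = -10.0000
Mz = (5- 16)/2 = -5.5000

M = (-12.0000, -10.0000, -5.5000)


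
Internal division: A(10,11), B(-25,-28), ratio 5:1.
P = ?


Px = (5*(-25) + 1*10)/6 = -115/6 = -19.1667
Py = (5*(-28) + 1*11)/6 = -129/6 = -21.5000

P = (-19.1667, -21.5000)


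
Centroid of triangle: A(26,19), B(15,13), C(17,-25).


Gx = (26+15+17)/3 = 58/3 = 19.3333
Gy = (19+13- 25)/3 = 7/3 = 2.3333

G = (19.3333, 2.3333)


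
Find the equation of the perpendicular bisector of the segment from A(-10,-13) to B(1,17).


Midpoint = (-4.5, 2)
Slope of AB = dy/dx = 30/11 = 2.7273
Perp slope = -dx/dy = -11/30 = -0.3667
b = My - (perp slope)*Mx = 2 + (11*(-4.5))/30 = 2 - 1.6500 = 0.3500

y = -0.3667x + 0.3500


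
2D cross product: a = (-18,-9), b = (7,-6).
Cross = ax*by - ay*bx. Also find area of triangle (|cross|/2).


cross = -18*(-6) + 9*7 = 108 + 63 = 171
Triangle area = |171|/2 = 171/2 = 85.5000

cross = 171, triangle area = 85.5000


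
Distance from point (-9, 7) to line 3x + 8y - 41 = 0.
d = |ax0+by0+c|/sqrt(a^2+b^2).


|3*(-9) + 8*7 - 41| = |-12| = 12
sqrt(9 + 64) = sqrt(73) = 8.5440
d = 12/sqrt(73) = 1.4045

1.4045


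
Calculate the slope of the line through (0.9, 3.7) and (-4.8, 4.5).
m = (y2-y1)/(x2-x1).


dy = 4.5 - 3.7 = 0.8
dx = -4.8 - 0.9 = -5.7
m = 0.8/(-5.7) = -0.1404

m = -0.1404


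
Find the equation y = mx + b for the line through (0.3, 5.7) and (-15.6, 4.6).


m = (-1.1)/(-15.9) = 0.0692
b = y1 - m*x1 = 5.7 - (-1.1*0.3)/(-15.9) = 5.7 - 0.0208 = 5.6792

y = 0.0692x + 5.6792


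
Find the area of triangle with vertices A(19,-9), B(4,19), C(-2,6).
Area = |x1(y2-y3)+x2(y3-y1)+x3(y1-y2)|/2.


19*(19-6) = 247
4*(6+ 9) = 60
-2*(-9-19) = 56
sum = 363
Area = |363|/2 = 181.5000

181.5000 sq units


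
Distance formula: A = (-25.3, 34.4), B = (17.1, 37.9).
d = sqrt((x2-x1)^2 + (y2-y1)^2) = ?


dx = 17.1 + 25.3 = 42.4
dy = 37.9 - 34.4 = 3.5
d = sqrt(1797.76 + 12.25) = sqrt(1810.01) = 42.5442

42.5442


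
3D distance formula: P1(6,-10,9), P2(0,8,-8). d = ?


dx=-6, dy=18, dz=-17
d = sqrt(36+324+289) = sqrt(649) = 25.4755

25.4755


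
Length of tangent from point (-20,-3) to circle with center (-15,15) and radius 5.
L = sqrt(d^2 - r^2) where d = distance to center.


d = sqrt((-20+ 15)^2 + (-3-15)^2) = sqrt(25+324) = 18.6815
L = sqrt(349.0000 - 25) = sqrt(324.0000) = 18.0000

18.0000


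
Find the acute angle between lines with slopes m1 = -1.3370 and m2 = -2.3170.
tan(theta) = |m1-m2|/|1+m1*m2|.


m1-m2 = 0.98
1+m1*m2 = 4.097829
tan(theta) = |0.98/4.097829| = 0.239151
theta = arctan(|0.98/4.097829|) = 13.4497 degrees (acute angle)

13.4497 degrees


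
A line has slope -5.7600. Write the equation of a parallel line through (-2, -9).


Parallel lines have equal slopes.
m2 = -5.7600
b2 = -9 + 5.7600*(-2) = -20.5200

y = -5.7600x - 20.5200


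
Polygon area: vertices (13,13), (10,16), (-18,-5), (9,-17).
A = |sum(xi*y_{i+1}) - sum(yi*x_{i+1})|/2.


sum(xi*y_{i+1}) = 13*16 + 10*(-5) - 18*(-17) + 9*13 = 581
sum(yi*x_{i+1}) = 13*10 + 16*(-18) - 5*9 - 17*13 = -424
Area = |581 + 424|/2 = 1005/2 = 502.5000

502.5000 sq units


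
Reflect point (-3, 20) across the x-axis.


Reflection rule for x-axis: (x, -y)
(-3, 20) -> (-3, -20)

(-3, -20)


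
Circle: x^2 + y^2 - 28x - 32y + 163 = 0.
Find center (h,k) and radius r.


h = -D/2 = 28/2 = 14
k = -E/2 = 32/2 = 16
r^2 = h^2 + k^2 - F = 196 + 256 - 163 = 289
r = 17

Center (14, 16), radius = 17


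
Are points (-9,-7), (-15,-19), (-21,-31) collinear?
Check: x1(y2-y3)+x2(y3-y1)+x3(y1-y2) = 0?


-9*(-19+ 31) - 15*(-31+ 7) - 21*(-7+ 19)
= -108 + 360 - 252 = 0

Yes, collinear (determinant = 0)


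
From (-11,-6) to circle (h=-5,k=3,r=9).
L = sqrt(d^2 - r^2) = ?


d = sqrt((-11+ 5)^2 + (-6-3)^2) = sqrt(36+81) = 10.8167
L = sqrt(117.0000 - 81) = sqrt(36.0000) = 6.0000

6.0000


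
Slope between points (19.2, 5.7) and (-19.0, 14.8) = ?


dy = 14.8 - 5.7 = 9.1
dx = -19.0 - 19.2 = -38.2
m = 9.1/(-38.2) = -0.2382

m = -0.2382


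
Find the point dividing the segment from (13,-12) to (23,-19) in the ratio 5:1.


Px = (5*23 + 1*13)/6 = 128/6 = 21.3333
Py = (5*(-19) + 1*(-12))/6 = -107/6 = -17.8333

P = (21.3333, -17.8333)


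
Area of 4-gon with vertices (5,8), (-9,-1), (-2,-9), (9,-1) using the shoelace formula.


sum(xi*y_{i+1}) = 5*(-1) - 9*(-9) - 2*(-1) + 9*8 = 150
sum(yi*x_{i+1}) = 8*(-9) - 1*(-2) - 9*9 - 1*5 = -156
Area = |150 + 156|/2 = 306/2 = 153.0000

153.0000 sq units


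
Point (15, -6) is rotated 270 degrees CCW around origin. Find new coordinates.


cos(270) = 0, sin(270) = -1
x' = 15*0 + 6*(-1) = -6
y' = 15*(-1) - 6*0 = -15

(-6, -15)


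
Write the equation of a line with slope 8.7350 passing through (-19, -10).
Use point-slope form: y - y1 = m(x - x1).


y + 10 = 8.7350(x + 19)
y = 8.7350x - 10 - 8.7350*(-19)
y = 8.7350x + 155.9650

y = 8.7350x + 155.9650


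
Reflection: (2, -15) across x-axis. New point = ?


Reflection rule for x-axis: (x, -y)
(2, -15) -> (2, 15)

(2, 15)


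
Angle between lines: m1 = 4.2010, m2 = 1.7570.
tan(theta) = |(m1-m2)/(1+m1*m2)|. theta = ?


m1-m2 = 2.444
1+m1*m2 = 8.381157
tan(theta) = |2.444/8.381157| = 0.291607
theta = arctan(|2.444/8.381157|) = 16.2570 degrees (acute angle)

16.2570 degrees


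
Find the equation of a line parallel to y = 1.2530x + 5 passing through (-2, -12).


Parallel lines have equal slopes.
m2 = 1.2530
b2 = -12 - 1.2530*(-2) = -9.4940

y = 1.2530x - 9.4940


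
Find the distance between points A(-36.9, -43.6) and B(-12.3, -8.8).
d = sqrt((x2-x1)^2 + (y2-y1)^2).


dx = -12.3 + 36.9 = 24.6
dy = -8.8 + 43.6 = 34.8
d = sqrt(605.16 + 1211.04) = sqrt(1816.2) = 42.6169

42.6169


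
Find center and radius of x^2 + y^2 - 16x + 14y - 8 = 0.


h = -D/2 = 16/2 = 8
k = -E/2 = -14/2 = -7
r^2 = h^2 + k^2 - F = 64 + 49 + 8 = 121
r = 11

Center (8, -7), radius = 11


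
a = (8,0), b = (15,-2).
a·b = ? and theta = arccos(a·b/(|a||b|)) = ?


a·b = 8*15 + 0*(-2) = 120 + 0 = 120
|a| = sqrt(64+0) = 8.0000
|b| = sqrt(225+4) = 15.1327
cos(theta) = 120/(sqrt(64)*sqrt(229)) = 120/sqrt(14656) = 0.991228
theta = arccos(120/sqrt(14656)) = 7.5946 degrees

a·b = 120, theta = 7.5946 deg


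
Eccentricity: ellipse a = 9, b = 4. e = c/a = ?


c = sqrt(81-16) = sqrt(65) = 8.0623
e = c/a = sqrt(65)/9 = 0.8958

e = 0.8958


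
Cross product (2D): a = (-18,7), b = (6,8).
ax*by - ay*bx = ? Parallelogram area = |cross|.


cross = -18*8 - 7*6 = -144 - 42 = -186
Parallelogram area = |-186| = 186

cross = -186, parallelogram area = 186


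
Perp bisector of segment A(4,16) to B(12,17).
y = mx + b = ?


Midpoint = (8, 16.5)
Slope of AB = dy/dx = 1/8 = 0.1250
Perp slope = -dx/dy = -8/1 = -8.0000
b = My - (perp slope)*Mx = 16.5 + (8*8)/1 = 16.5 + 64.0000 = 80.5000

y = -8.0000x + 80.5000


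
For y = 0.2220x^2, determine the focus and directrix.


a = 0.2220
1/(4a) = 1.1261
Focus = (0, 1.1261)
Directrix: y = -1.1261

Focus = (0, 1.1261), Directrix: y = -1.1261


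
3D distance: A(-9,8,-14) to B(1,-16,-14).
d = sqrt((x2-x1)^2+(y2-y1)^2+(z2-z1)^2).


dx=10, dy=-24, dz=0
d = sqrt(100+576+0) = sqrt(676) = 26.0000

26.0000


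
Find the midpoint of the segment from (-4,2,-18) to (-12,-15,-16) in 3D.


Mx = (-4- 12)/2 = -8.0000
My = (2- 15)/2 = -6.5000
Mz = (-18- 16)/2 = -17.0000

M = (-8.0000, -6.5000, -17.0000)


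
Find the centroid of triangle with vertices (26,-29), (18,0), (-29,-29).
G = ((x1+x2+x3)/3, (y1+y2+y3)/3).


Gx = (26+18- 29)/3 = 15/3 = 5.0000
Gy = (-29+0- 29)/3 = -58/3 = -19.3333

G = (5.0000, -19.3333)


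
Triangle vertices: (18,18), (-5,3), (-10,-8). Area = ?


18*(3+ 8) = 198
-5*(-8-18) = 130
-10*(18-3) = -150
sum = 178
Area = |178|/2 = 89.0000

89.0000 sq units


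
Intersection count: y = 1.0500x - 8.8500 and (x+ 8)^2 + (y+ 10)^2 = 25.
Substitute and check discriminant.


Substitute y = 1.0500x - 8.8500: (x+ 8)^2 + (1.0500x- 8.8500+ 10)^2 = 25
Expand to Ax^2 + Bx + C = 0, where b-k = 1.15
A = 1+m^2 = 2.1025
B = 2(m(b-k) - h) = 2(1.0500*1.15 + 8) = 18.415
C = h^2 + (b-k)^2 - r^2 = 64 + 1.3225 - 25 = 40.3225
disc = B^2-4AC = 339.1122 - 339.1122 = 0
disc = 0

1 intersection point (tangent)


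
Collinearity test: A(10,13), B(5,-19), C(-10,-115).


10*(-19+ 115) + 5*(-115-13) - 10*(13+ 19)
= 960 - 640 - 320 = 0

Yes, collinear (determinant = 0)


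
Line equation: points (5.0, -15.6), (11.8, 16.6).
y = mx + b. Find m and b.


m = (32.2)/(6.8) = 4.7353
b = y1 - m*x1 = -15.6 - (32.2*5.0)/(6.8) = -15.6 - 23.6765 = -39.2765

y = 4.7353x - 39.2765


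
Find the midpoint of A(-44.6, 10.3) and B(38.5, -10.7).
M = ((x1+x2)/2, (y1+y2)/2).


Mx = (-44.6 + 38.5)/2 = -6.1/2 = -3.0500
My = (10.3 - 10.7)/2 = -0.4/2 = -0.2000

(-3.0500, -0.2000)


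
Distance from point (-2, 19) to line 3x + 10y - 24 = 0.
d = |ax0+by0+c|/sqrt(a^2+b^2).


|3*(-2) + 10*19 - 24| = |160| = 160
sqrt(9 + 100) = sqrt(109) = 10.4403
d = 160/sqrt(109) = 15.3252

15.3252


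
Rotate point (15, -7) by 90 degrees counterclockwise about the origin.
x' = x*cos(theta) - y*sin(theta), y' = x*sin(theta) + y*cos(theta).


cos(90) = 0, sin(90) = 1
x' = 15*0 + 7*1 = 7
y' = 15*1 - 7*0 = 15

(7, 15)


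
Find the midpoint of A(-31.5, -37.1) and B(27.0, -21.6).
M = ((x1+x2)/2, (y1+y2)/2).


Mx = (-31.5 + 27.0)/2 = -4.5/2 = -2.2500
My = (-37.1 - 21.6)/2 = -58.7/2 = -29.3500

(-2.2500, -29.3500)


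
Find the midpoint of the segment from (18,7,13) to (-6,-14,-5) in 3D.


Mx = (18- 6)/2 = 6.0000
My = (7- 14)/2 = -3.5000
Mz = (13- 5)/2 = 4.0000

M = (6.0000, -3.5000, 4.0000)


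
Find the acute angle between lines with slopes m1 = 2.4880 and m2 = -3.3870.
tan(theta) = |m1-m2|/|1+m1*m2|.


m1-m2 = 5.875
1+m1*m2 = -7.426856
tan(theta) = |5.875/(-7.426856)| = 0.791048
theta = arctan(|5.875/(-7.426856)|) = 38.3457 degrees (acute angle)

38.3457 degrees


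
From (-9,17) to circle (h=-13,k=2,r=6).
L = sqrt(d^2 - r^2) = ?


d = sqrt((-9+ 13)^2 + (17-2)^2) = sqrt(16+225) = 15.5242
L = sqrt(241.0000 - 36) = sqrt(205.0000) = 14.3178

14.3178


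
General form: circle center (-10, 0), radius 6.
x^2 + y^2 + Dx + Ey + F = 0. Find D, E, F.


(x+ 10)^2 + (y-0)^2 = 6^2
D = -2h = 20, E = -2k = 0
F = h^2+k^2-r^2 = 100+0-36 = 64

D = 20, E = 0, F = 64


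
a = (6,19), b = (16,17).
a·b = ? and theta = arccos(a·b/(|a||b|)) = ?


a·b = 6*16 + 19*17 = 96 + 323 = 419
|a| = sqrt(36+361) = 19.9249
|b| = sqrt(256+289) = 23.3452
cos(theta) = 419/(sqrt(397)*sqrt(545)) = 419/sqrt(216365) = 0.900784
theta = arccos(419/sqrt(216365)) = 25.7387 degrees

a·b = 419, theta = 25.7387 deg


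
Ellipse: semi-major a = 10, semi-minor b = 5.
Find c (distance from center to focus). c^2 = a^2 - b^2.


c^2 = 10^2 - 5^2 = 100 - 25 = 75
c = sqrt(75) = 8.6603

c = 8.6603


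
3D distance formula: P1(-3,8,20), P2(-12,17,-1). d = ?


dx=-9, dy=9, dz=-21
d = sqrt(81+81+441) = sqrt(603) = 24.5561

24.5561


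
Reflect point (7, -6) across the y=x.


Reflection rule for y=x: (y, x)
(7, -6) -> (-6, 7)

(-6, 7)


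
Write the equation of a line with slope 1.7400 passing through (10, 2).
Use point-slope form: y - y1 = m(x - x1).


y - 2 = 1.7400(x - 10)
y = 1.7400x + 2 - 1.7400*10
y = 1.7400x - 15.4000

y = 1.7400x - 15.4000


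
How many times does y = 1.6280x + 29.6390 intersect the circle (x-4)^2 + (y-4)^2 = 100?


Substitute y = 1.6280x + 29.6390: (x-4)^2 + (1.6280x+29.6390-4)^2 = 100
Expand to Ax^2 + Bx + C = 0, where b-k = 25.639
A = 1+m^2 = 3.650384
B = 2(m(b-k) - h) = 2(1.6280*25.639 - 4) = 75.480584
C = h^2 + (b-k)^2 - r^2 = 16 + 657.358321 - 100 = 573.358321
disc = B^2-4AC = 5697.3186 - 8371.9122 = -2674.5936
disc < 0

0 intersection points


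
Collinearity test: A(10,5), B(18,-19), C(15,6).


10*(-19-6) + 18*(6-5) + 15*(5+ 19)
= -250 + 18 + 360 = 128

No, not collinear (determinant = 128)


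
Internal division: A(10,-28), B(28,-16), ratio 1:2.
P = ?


Px = (1*28 + 2*10)/3 = 48/3 = 16.0000
Py = (1*(-16) + 2*(-28))/3 = -72/3 = -24.0000

P = (16.0000, -24.0000)


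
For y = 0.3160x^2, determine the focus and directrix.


a = 0.3160
1/(4a) = 0.7911
Focus = (0, 0.7911)
Directrix: y = -0.7911

Focus = (0, 0.7911), Directrix: y = -0.7911


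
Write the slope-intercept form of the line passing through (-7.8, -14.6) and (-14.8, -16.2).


m = (-1.6)/(-7) = 0.2286
b = y1 - m*x1 = -14.6 - (-1.6*(-7.8))/(-7) = -14.6 + 1.7829 = -12.8171

y = 0.2286x - 12.8171


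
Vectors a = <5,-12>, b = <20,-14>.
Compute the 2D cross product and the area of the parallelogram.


cross = 5*(-14) + 12*20 = -70 + 240 = 170
Parallelogram area = |170| = 170

cross = 170, parallelogram area = 170


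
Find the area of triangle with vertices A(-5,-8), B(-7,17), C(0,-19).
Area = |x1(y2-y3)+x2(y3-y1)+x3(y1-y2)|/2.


-5*(17+ 19) = -180
-7*(-19+ 8) = 77
0*(-8-17) = 0
sum = -103
Area = |-103|/2 = 51.5000

51.5000 sq units


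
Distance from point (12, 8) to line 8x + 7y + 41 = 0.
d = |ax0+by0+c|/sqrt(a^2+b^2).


|8*12 + 7*8 + 41| = |193| = 193
sqrt(64 + 49) = sqrt(113) = 10.6301
d = 193/sqrt(113) = 18.1559

18.1559


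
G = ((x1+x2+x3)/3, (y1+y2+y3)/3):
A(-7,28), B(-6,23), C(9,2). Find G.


Gx = (-7- 6+9)/3 = -4/3 = -1.3333
Gy = (28+23+2)/3 = 53/3 = 17.6667

G = (-1.3333, 17.6667)


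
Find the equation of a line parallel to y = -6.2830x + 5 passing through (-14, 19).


Parallel lines have equal slopes.
m2 = -6.2830
b2 = 19 + 6.2830*(-14) = -68.9620

y = -6.2830x - 68.9620


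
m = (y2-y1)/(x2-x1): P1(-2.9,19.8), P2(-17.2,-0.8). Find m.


dy = -0.8 - 19.8 = -20.6
dx = -17.2 + 2.9 = -14.3
m = -20.6/(-14.3) = 1.4406

m = 1.4406


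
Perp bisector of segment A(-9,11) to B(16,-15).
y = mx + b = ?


Midpoint = (3.5, -2)
Slope of AB = dy/dx = -26/25 = -1.0400
Perp slope = -dx/dy = 25/26 = 0.9615
b = My - (perp slope)*Mx = -2 + (25*3.5)/(-26) = -2 - 3.3654 = -5.3654

y = 0.9615x - 5.3654


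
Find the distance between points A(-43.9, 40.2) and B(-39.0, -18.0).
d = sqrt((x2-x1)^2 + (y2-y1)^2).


dx = -39.0 + 43.9 = 4.9
dy = -18.0 - 40.2 = -58.2
d = sqrt(24.01 + 3387.24) = sqrt(3411.25) = 58.4059

58.4059


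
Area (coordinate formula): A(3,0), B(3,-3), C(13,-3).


3*(-3+ 3) = 0
3*(-3-0) = -9
13*(0+ 3) = 39
sum = 30
Area = |30|/2 = 15.0000

15.0000 sq units


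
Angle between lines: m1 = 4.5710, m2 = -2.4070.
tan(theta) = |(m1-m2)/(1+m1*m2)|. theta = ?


m1-m2 = 6.978
1+m1*m2 = -10.002397
tan(theta) = |6.978/(-10.002397)| = 0.697633
theta = arctan(|6.978/(-10.002397)|) = 34.9009 degrees (acute angle)

34.9009 degrees


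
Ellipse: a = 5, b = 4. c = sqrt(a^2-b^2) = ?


c^2 = 5^2 - 4^2 = 25 - 16 = 9
c = sqrt(9) = 3.0000

c = 3.0000


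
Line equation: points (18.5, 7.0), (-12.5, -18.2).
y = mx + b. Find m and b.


m = (-25.2)/(-31.0) = 0.8129
b = y1 - m*x1 = 7.0 - (-25.2*18.5)/(-31.0) = 7.0 - 15.0387 = -8.0387

y = 0.8129x - 8.0387


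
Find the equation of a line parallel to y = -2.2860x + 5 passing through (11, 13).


Parallel lines have equal slopes.
m2 = -2.2860
b2 = 13 + 2.2860*11 = 38.1460

y = -2.2860x + 38.1460


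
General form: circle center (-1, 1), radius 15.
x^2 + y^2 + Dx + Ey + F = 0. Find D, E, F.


(x+ 1)^2 + (y-1)^2 = 15^2
D = -2h = 2, E = -2k = -2
F = h^2+k^2-r^2 = 1+1-225 = -223

D = 2, E = -2, F = -223


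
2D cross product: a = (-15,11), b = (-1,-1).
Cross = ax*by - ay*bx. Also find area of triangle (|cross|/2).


cross = -15*(-1) - 11*(-1) = 15 + 11 = 26
Triangle area = |26|/2 = 26/2 = 13.0000

cross = 26, triangle area = 13.0000


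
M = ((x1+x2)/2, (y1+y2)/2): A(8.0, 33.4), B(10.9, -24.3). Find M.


Mx = (8.0 + 10.9)/2 = 18.9/2 = 9.4500
My = (33.4 - 24.3)/2 = 9.1/2 = 4.5500

(9.4500, 4.5500)


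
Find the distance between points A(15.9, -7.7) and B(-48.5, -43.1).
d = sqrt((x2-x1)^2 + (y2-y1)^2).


dx = -48.5 - 15.9 = -64.4
dy = -43.1 + 7.7 = -35.4
d = sqrt(4147.36 + 1253.16) = sqrt(5400.52) = 73.4882

73.4882


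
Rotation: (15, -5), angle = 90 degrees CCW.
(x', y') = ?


cos(90) = 0, sin(90) = 1
x' = 15*0 + 5*1 = 5
y' = 15*1 - 5*0 = 15

(5, 15)


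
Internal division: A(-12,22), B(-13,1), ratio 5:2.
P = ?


Px = (5*(-13) + 2*(-12))/7 = -89/7 = -12.7143
Py = (5*1 + 2*22)/7 = 49/7 = 7.0000

P = (-12.7143, 7.0000)


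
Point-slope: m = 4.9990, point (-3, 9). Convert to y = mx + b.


y - 9 = 4.9990(x + 3)
y = 4.9990x + 9 - 4.9990*(-3)
y = 4.9990x + 23.9970

y = 4.9990x + 23.9970


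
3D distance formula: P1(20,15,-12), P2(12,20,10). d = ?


dx=-8, dy=5, dz=22
d = sqrt(64+25+484) = sqrt(573) = 23.9374

23.9374


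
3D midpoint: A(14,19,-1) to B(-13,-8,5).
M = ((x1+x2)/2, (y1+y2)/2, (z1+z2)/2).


Mx = (14- 13)/2 = 0.5000
My = (19- 8)/2 = 5.5000
Mz = (-1+5)/2 = 2.0000

M = (0.5000, 5.5000, 2.0000)


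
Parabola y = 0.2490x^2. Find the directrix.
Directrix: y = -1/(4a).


a = 0.2490
1/(4a) = 1.0040
directrix: y = -1.0040 = -1.0040

y = -1.0040


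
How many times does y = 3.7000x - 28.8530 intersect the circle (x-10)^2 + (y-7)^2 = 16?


Substitute y = 3.7000x - 28.8530: (x-10)^2 + (3.7000x- 28.8530-7)^2 = 16
Expand to Ax^2 + Bx + C = 0, where b-k = -35.853
A = 1+m^2 = 14.69
B = 2(m(b-k) - h) = 2(3.7000*(-35.853) - 10) = -285.3122
C = h^2 + (b-k)^2 - r^2 = 100 + 1285.437609 - 16 = 1369.437609
disc = B^2-4AC = 81403.0515 - 80468.1539 = 934.8976
disc > 0

2 intersection points


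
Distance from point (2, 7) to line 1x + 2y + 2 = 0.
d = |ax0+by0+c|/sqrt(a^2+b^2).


|1*2 + 2*7 + 2| = |18| = 18
sqrt(1 + 4) = sqrt(5) = 2.2361
d = 18/sqrt(5) = 8.0498

8.0498


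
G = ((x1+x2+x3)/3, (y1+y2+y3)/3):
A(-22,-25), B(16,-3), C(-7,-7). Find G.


Gx = (-22+16- 7)/3 = -13/3 = -4.3333
Gy = (-25- 3- 7)/3 = -35/3 = -11.6667

G = (-4.3333, -11.6667)


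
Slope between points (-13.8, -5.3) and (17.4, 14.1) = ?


dy = 14.1 + 5.3 = 19.4
dx = 17.4 + 13.8 = 31.2
m = 19.4/31.2 = 0.6218

m = 0.6218


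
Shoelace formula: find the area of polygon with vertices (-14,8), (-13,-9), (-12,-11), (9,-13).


sum(xi*y_{i+1}) = -14*(-9) - 13*(-11) - 12*(-13) + 9*8 = 497
sum(yi*x_{i+1}) = 8*(-13) - 9*(-12) - 11*9 - 13*(-14) = 87
Area = |497 - 87|/2 = 410/2 = 205.0000

205.0000 sq units


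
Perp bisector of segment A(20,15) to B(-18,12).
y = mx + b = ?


Midpoint = (1, 13.5)
Slope of AB = dy/dx = -3/(-38) = 0.0789
Perp slope = -dx/dy = -38/3 = -12.6667
b = My - (perp slope)*Mx = 13.5 + (-38*1)/(-3) = 13.5 + 12.6667 = 26.1667

y = -12.6667x + 26.1667


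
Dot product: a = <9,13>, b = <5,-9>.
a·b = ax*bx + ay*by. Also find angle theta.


a·b = 9*5 + 13*(-9) = 45 - 117 = -72
|a| = sqrt(81+169) = 15.8114
|b| = sqrt(25+81) = 10.2956
cos(theta) = -72/(sqrt(250)*sqrt(106)) = -72/sqrt(26500) = -0.442292
theta = arccos(-72/sqrt(26500)) = 116.2502 degrees

a·b = -72, theta = 116.2502 deg


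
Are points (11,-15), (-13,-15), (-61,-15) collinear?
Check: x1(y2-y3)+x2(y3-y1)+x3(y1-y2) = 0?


11*(-15+ 15) - 13*(-15+ 15) - 61*(-15+ 15)
= 0 + 0 + 0 = 0

Yes, collinear (determinant = 0)


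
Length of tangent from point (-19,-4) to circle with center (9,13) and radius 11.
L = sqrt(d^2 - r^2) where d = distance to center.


d = sqrt((-19-9)^2 + (-4-13)^2) = sqrt(784+289) = 32.7567
L = sqrt(1073.0000 - 121) = sqrt(952.0000) = 30.8545

30.8545


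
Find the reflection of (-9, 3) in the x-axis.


Reflection rule for x-axis: (x, -y)
(-9, 3) -> (-9, -3)

(-9, -3)


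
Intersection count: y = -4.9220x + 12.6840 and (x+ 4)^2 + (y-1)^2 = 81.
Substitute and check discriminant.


Substitute y = -4.9220x + 12.6840: (x+ 4)^2 + (-4.9220x+12.6840-1)^2 = 81
Expand to Ax^2 + Bx + C = 0, where b-k = 11.684
A = 1+m^2 = 25.226084
B = 2(m(b-k) - h) = 2(-4.9220*11.684 + 4) = -107.017296
C = h^2 + (b-k)^2 - r^2 = 16 + 136.515856 - 81 = 71.515856
disc = B^2-4AC = 11452.7016 - 7216.2600 = 4236.4416
disc > 0

2 intersection points


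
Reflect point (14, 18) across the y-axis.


Reflection rule for y-axis: (-x, y)
(14, 18) -> (-14, 18)

(-14, 18)


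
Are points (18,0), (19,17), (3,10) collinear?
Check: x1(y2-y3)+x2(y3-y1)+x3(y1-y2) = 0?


18*(17-10) + 19*(10-0) + 3*(0-17)
= 126 + 190 - 51 = 265

No, not collinear (determinant = 265)


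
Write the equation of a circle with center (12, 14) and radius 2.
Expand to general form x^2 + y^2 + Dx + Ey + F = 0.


(x-12)^2 + (y-14)^2 = 2^2
D = -2h = -24, E = -2k = -28
F = h^2+k^2-r^2 = 144+196-4 = 336

x^2 + y^2 - 24x - 28y + 336 = 0


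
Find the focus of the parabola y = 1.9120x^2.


a = 1.9120
4a = 7.6480
focus = (0, 1/7.6480) = (0, 0.1308)

Focus = (0, 0.1308)


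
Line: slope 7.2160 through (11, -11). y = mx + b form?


y + 11 = 7.2160(x - 11)
y = 7.2160x - 11 - 7.2160*11
y = 7.2160x - 90.3760

y = 7.2160x - 90.3760


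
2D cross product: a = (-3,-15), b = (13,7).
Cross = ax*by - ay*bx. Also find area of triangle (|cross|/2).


cross = -3*7 + 15*13 = -21 + 195 = 174
Triangle area = |174|/2 = 174/2 = 87.0000

cross = 174, triangle area = 87.0000


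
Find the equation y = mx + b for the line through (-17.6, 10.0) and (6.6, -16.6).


m = (-26.6)/(24.2) = -1.0992
b = y1 - m*x1 = 10.0 - (-26.6*(-17.6))/(24.2) = 10.0 - 19.3455 = -9.3455

y = -1.0992x - 9.3455


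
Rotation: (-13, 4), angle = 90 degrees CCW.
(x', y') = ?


cos(90) = 0, sin(90) = 1
x' = -13*0 - 4*1 = -4
y' = -13*1 + 4*0 = -13

(-4, -13)


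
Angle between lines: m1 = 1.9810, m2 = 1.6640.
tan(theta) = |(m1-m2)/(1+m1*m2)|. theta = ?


m1-m2 = 0.317
1+m1*m2 = 4.296384
tan(theta) = |0.317/4.296384| = 0.073783
theta = arctan(|0.317/4.296384|) = 4.2198 degrees (acute angle)

4.2198 degrees


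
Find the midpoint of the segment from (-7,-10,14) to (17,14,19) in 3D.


Mx = (-7+17)/2 = 5.0000
My = (-10+14)/2 = 2.0000
Mz = (14+19)/2 = 16.5000

M = (5.0000, 2.0000, 16.5000)


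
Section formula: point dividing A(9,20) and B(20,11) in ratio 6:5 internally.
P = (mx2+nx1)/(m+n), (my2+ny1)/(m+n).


Px = (6*20 + 5*9)/11 = 165/11 = 15.0000
Py = (6*11 + 5*20)/11 = 166/11 = 15.0909

P = (15.0000, 15.0909)


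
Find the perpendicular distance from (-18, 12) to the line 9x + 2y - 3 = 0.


|9*(-18) + 2*12 - 3| = |-141| = 141
sqrt(81 + 4) = sqrt(85) = 9.2195
d = 141/sqrt(85) = 15.2936

15.2936


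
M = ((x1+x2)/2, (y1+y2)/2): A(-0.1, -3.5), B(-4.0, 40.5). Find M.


Mx = (-0.1 - 4.0)/2 = -4.1/2 = -2.0500
My = (-3.5 + 40.5)/2 = 37.0/2 = 18.5000

(-2.0500, 18.5000)


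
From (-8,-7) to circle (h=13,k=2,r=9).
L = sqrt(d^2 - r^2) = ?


d = sqrt((-8-13)^2 + (-7-2)^2) = sqrt(441+81) = 22.8473
L = sqrt(522.0000 - 81) = sqrt(441.0000) = 21.0000

21.0000


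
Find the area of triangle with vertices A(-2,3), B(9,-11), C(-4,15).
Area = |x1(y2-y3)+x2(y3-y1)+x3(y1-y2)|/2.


-2*(-11-15) = 52
9*(15-3) = 108
-4*(3+ 11) = -56
sum = 104
Area = |104|/2 = 52.0000

52.0000 sq units


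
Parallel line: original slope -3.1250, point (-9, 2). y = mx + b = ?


Parallel lines have equal slopes.
m2 = -3.1250
b2 = 2 + 3.1250*(-9) = -26.1250

y = -3.1250x - 26.1250


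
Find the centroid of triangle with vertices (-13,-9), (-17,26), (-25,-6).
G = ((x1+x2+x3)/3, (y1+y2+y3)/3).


Gx = (-13- 17- 25)/3 = -55/3 = -18.3333
Gy = (-9+26- 6)/3 = 11/3 = 3.6667

G = (-18.3333, 3.6667)


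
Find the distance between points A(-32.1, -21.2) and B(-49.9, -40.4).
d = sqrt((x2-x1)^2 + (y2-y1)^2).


dx = -49.9 + 32.1 = -17.8
dy = -40.4 + 21.2 = -19.2
d = sqrt(316.84 + 368.64) = sqrt(685.48) = 26.1817

26.1817


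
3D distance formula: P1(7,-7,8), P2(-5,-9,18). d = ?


dx=-12, dy=-2, dz=10
d = sqrt(144+4+100) = sqrt(248) = 15.7480

15.7480


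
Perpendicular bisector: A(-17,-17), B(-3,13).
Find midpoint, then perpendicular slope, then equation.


Midpoint = (-10, -2)
Slope of AB = dy/dx = 30/14 = 2.1429
Perp slope = -dx/dy = -14/30 = -0.4667
b = My - (perp slope)*Mx = -2 + (14*(-10))/30 = -2 - 4.6667 = -6.6667

y = -0.4667x - 6.6667


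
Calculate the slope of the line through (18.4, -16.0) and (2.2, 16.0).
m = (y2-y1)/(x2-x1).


dy = 16.0 + 16.0 = 32.0
dx = 2.2 - 18.4 = -16.2
m = 32.0/(-16.2) = -1.9753

m = -1.9753


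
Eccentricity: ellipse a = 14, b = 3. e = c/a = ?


c = sqrt(196-9) = sqrt(187) = 13.6748
e = c/a = sqrt(187)/14 = 0.9768

e = 0.9768


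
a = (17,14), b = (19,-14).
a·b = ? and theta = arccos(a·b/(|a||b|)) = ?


a·b = 17*19 + 14*(-14) = 323 - 196 = 127
|a| = sqrt(289+196) = 22.0227
|b| = sqrt(361+196) = 23.6008
cos(theta) = 127/(sqrt(485)*sqrt(557)) = 127/sqrt(270145) = 0.244346
theta = arccos(127/sqrt(270145)) = 75.8568 degrees

a·b = 127, theta = 75.8568 deg


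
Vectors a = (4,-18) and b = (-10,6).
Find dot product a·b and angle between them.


a·b = 4*(-10) - 18*6 = -40 - 108 = -148
|a| = sqrt(16+324) = 18.4391
|b| = sqrt(100+36) = 11.6619
cos(theta) = -148/(sqrt(340)*sqrt(136)) = -148/sqrt(46240) = -0.688260
theta = arccos(-148/sqrt(46240)) = 133.4926 degrees

a·b = -148, theta = 133.4926 deg


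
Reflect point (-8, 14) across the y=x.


Reflection rule for y=x: (y, x)
(-8, 14) -> (14, -8)

(14, -8)


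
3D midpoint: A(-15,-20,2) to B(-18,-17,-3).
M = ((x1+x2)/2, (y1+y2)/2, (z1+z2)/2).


Mx = (-15- 18)/2 = -16.5000
My = (-20- 17)/2 = -18.5000
Mz = (2- 3)/2 = -0.5000

M = (-16.5000, -18.5000, -0.5000)


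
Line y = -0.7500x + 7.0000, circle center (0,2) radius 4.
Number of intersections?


Substitute y = -0.7500x + 7.0000: (x-0)^2 + (-0.7500x+7.0000-2)^2 = 16
Expand to Ax^2 + Bx + C = 0, where b-k = 5
A = 1+m^2 = 1.5625
B = 2(m(b-k) - h) = 2(-0.7500*5 - 0) = -7.5
C = h^2 + (b-k)^2 - r^2 = 0 + 25 - 16 = 9
disc = B^2-4AC = 56.2500 - 56.2500 = 0
disc = 0

1 intersection point (tangent)


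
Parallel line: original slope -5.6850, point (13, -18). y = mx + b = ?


Parallel lines have equal slopes.
m2 = -5.6850
b2 = -18 + 5.6850*13 = 55.9050

y = -5.6850x + 55.9050


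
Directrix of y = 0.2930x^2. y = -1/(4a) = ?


a = 0.2930
1/(4a) = 0.8532
directrix: y = -0.8532 = -0.8532

y = -0.8532


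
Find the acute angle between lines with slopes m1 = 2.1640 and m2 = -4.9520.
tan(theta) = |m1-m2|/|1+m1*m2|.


m1-m2 = 7.116
1+m1*m2 = -9.716128
tan(theta) = |7.116/(-9.716128)| = 0.732391
theta = arctan(|7.116/(-9.716128)|) = 36.2187 degrees (acute angle)

36.2187 degrees


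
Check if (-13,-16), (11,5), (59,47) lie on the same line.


-13*(5-47) + 11*(47+ 16) + 59*(-16-5)
= 546 + 693 - 1239 = 0

Yes, collinear (determinant = 0)


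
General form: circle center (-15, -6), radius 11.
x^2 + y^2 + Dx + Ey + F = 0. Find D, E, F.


(x+ 15)^2 + (y+ 6)^2 = 11^2
D = -2h = 30, E = -2k = 12
F = h^2+k^2-r^2 = 225+36-121 = 140

D = 30, E = 12, F = 140


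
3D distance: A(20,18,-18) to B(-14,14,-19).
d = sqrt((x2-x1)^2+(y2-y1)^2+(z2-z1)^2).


dx=-34, dy=-4, dz=-1
d = sqrt(1156+16+1) = sqrt(1173) = 34.2491

34.2491


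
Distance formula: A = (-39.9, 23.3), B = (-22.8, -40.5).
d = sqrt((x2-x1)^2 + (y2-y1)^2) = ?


dx = -22.8 + 39.9 = 17.1
dy = -40.5 - 23.3 = -63.8
d = sqrt(292.41 + 4070.44) = sqrt(4362.85) = 66.0519

66.0519


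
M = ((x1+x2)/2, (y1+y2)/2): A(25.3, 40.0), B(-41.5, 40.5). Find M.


Mx = (25.3 - 41.5)/2 = -16.2/2 = -8.1000
My = (40.0 + 40.5)/2 = 80.5/2 = 40.2500

(-8.1000, 40.2500)


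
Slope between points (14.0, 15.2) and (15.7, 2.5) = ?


dy = 2.5 - 15.2 = -12.7
dx = 15.7 - 14.0 = 1.7
m = -12.7/1.7 = -7.4706

m = -7.4706


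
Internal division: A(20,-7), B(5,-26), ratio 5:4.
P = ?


Px = (5*5 + 4*20)/9 = 105/9 = 11.6667
Py = (5*(-26) + 4*(-7))/9 = -158/9 = -17.5556

P = (11.6667, -17.5556)


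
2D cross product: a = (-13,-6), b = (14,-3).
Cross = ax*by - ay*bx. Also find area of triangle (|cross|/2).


cross = -13*(-3) + 6*14 = 39 + 84 = 123
Triangle area = |123|/2 = 123/2 = 61.5000

cross = 123, triangle area = 61.5000


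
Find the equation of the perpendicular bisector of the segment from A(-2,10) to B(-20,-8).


Midpoint = (-11, 1)
Slope of AB = dy/dx = -18/(-18) = 1.0000
Perp slope = -dx/dy = -18/18 = -1.0000
b = My - (perp slope)*Mx = 1 + (-18*(-11))/(-18) = 1 - 11.0000 = -10.0000

y = -1.0000x - 10.0000


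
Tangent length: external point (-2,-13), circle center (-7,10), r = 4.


d = sqrt((-2+ 7)^2 + (-13-10)^2) = sqrt(25+529) = 23.5372
L = sqrt(554.0000 - 16) = sqrt(538.0000) = 23.1948

23.1948


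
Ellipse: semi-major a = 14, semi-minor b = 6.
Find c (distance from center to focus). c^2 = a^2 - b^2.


c^2 = 14^2 - 6^2 = 196 - 36 = 160
c = sqrt(160) = 12.6491

c = 12.6491


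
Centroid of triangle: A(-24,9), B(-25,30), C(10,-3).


Gx = (-24- 25+10)/3 = -39/3 = -13.0000
Gy = (9+30- 3)/3 = 36/3 = 12.0000

G = (-13.0000, 12.0000)


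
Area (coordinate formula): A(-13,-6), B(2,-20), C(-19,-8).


-13*(-20+ 8) = 156
2*(-8+ 6) = -4
-19*(-6+ 20) = -266
sum = -114
Area = |-114|/2 = 57.0000

57.0000 sq units


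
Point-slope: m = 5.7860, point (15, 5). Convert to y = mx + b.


y - 5 = 5.7860(x - 15)
y = 5.7860x + 5 - 5.7860*15
y = 5.7860x - 81.7900

y = 5.7860x - 81.7900


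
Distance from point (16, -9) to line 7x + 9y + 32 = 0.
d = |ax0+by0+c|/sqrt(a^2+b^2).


|7*16 + 9*(-9) + 32| = |63| = 63
sqrt(49 + 81) = sqrt(130) = 11.4018
d = 63/sqrt(130) = 5.5255

5.5255


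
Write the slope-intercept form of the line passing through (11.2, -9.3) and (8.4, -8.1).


m = (1.2)/(-2.8) = -0.4286
b = y1 - m*x1 = -9.3 - (1.2*11.2)/(-2.8) = -9.3 + 4.8000 = -4.5000

y = -0.4286x - 4.5000


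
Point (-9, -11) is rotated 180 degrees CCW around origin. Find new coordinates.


cos(180) = -1, sin(180) = 0
x' = -9*(-1) + 11*0 = 9
y' = -9*0 - 11*(-1) = 11

(9, 11)


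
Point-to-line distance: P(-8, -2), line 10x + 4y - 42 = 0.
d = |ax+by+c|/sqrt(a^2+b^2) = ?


|10*(-8) + 4*(-2) - 42| = |-130| = 130
sqrt(100 + 16) = sqrt(116) = 10.7703
d = 130/sqrt(116) = 12.0702

12.0702


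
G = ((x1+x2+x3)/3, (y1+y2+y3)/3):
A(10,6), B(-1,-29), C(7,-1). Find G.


Gx = (10- 1+7)/3 = 16/3 = 5.3333
Gy = (6- 29- 1)/3 = -24/3 = -8.0000

G = (5.3333, -8.0000)


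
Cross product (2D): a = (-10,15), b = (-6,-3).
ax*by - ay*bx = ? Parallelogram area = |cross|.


cross = -10*(-3) - 15*(-6) = 30 + 90 = 120
Parallelogram area = |120| = 120

cross = 120, parallelogram area = 120


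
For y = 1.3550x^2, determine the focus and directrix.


a = 1.3550
1/(4a) = 0.1845
Focus = (0, 0.1845)
Directrix: y = -0.1845

Focus = (0, 0.1845), Directrix: y = -0.1845


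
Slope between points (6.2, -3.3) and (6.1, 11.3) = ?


dy = 11.3 + 3.3 = 14.6
dx = 6.1 - 6.2 = -0.1
m = 14.6/(-0.1) = -146.0000

m = -146.0000


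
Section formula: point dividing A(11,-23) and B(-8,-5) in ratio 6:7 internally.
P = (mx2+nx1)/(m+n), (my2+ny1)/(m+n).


Px = (6*(-8) + 7*11)/13 = 29/13 = 2.2308
Py = (6*(-5) + 7*(-23))/13 = -191/13 = -14.6923

P = (2.2308, -14.6923)


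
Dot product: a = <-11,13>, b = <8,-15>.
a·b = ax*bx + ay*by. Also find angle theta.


a·b = -11*8 + 13*(-15) = -88 - 195 = -283
|a| = sqrt(121+169) = 17.0294
|b| = sqrt(64+225) = 17.0000
cos(theta) = -283/(sqrt(290)*sqrt(289)) = -283/sqrt(83810) = -0.977549
theta = arccos(-283/sqrt(83810)) = 167.8361 degrees

a·b = -283, theta = 167.8361 deg


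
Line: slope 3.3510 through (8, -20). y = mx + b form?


y + 20 = 3.3510(x - 8)
y = 3.3510x - 20 - 3.3510*8
y = 3.3510x - 46.8080

y = 3.3510x - 46.8080


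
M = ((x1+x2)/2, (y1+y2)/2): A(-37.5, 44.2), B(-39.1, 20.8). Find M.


Mx = (-37.5 - 39.1)/2 = -76.6/2 = -38.3000
My = (44.2 + 20.8)/2 = 65.0/2 = 32.5000

(-38.3000, 32.5000)


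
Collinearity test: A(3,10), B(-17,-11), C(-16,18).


3*(-11-18) - 17*(18-10) - 16*(10+ 11)
= -87 - 136 - 336 = -559

No, not collinear (determinant = -559)


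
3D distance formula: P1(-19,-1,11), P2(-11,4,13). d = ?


dx=8, dy=5, dz=2
d = sqrt(64+25+4) = sqrt(93) = 9.6437

9.6437


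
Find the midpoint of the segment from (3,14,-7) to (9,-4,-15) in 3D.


Mx = (3+9)/2 = 6.0000
My = (14- 4)/2 = 5.0000
Mz = (-7- 15)/2 = -11.0000

M = (6.0000, 5.0000, -11.0000)


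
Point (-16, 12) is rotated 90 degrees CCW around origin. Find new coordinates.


cos(90) = 0, sin(90) = 1
x' = -16*0 - 12*1 = -12
y' = -16*1 + 12*0 = -16

(-12, -16)


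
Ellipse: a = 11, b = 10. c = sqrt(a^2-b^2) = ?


c^2 = 11^2 - 10^2 = 121 - 100 = 21
c = sqrt(21) = 4.5826

c = 4.5826
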